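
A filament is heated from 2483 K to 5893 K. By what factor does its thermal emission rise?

ratio ≈ 31.7

P ∝ T⁴, so the ratio is (5893/2483)⁴ = (2.373)⁴ = 31.7.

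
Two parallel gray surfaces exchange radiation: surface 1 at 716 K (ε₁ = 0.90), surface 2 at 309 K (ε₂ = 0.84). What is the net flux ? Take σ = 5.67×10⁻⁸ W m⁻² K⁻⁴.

For two large parallel gray plates, q = σ(T₁⁴ − T₂⁴) / (1/ε₁ + 1/ε₂ − 1).
1/ε₁ + 1/ε₂ − 1 = 1/0.90 + 1/0.84 − 1 = 1.302.
T₁⁴ − T₂⁴ = 2.63×10^11 − 9.12×10^9 = 2.54×10^11 K⁴.
q = 5.67×10⁻⁸ × 2.54×10^11 / 1.302 = 11100 W/m².

q ≈ 11100 W/m²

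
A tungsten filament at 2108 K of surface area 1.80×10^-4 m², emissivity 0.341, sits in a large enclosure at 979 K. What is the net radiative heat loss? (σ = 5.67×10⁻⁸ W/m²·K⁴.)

Q ≈ 65.5 W

Q = εσA(T⁴ − T_s⁴). T⁴ − T_s⁴ = (2108)⁴ − (979)⁴ = 1.97×10^13 − 9.19×10^11 = 1.88×10^13 K⁴.
Q = 0.341 × 5.67×10⁻⁸ × 1.80×10^-4 × 1.88×10^13 = 65.5 W.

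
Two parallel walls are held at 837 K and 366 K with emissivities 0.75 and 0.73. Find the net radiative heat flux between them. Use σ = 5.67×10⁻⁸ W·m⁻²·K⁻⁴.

For two large parallel gray plates, q = σ(T₁⁴ − T₂⁴) / (1/ε₁ + 1/ε₂ − 1).
1/ε₁ + 1/ε₂ − 1 = 1/0.75 + 1/0.73 − 1 = 1.703.
T₁⁴ − T₂⁴ = 4.91×10^11 − 1.79×10^10 = 4.73×10^11 K⁴.
q = 5.67×10⁻⁸ × 4.73×10^11 / 1.703 = 15700 W/m².

q ≈ 15700 W/m²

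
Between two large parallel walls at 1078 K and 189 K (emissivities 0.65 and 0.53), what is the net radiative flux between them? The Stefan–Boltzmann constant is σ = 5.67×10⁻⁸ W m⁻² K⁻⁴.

For two large parallel gray plates, q = σ(T₁⁴ − T₂⁴) / (1/ε₁ + 1/ε₂ − 1).
1/ε₁ + 1/ε₂ − 1 = 1/0.65 + 1/0.53 − 1 = 2.425.
T₁⁴ − T₂⁴ = 1.35×10^12 − 1.28×10^9 = 1.35×10^12 K⁴.
q = 5.67×10⁻⁸ × 1.35×10^12 / 2.425 = 31500 W/m².

q ≈ 31500 W/m²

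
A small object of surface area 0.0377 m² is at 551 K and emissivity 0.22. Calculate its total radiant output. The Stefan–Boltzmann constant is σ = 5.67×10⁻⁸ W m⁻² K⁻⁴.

P ≈ 43.3 W

Stefan–Boltzmann: P = εσAT⁴ = 0.22 × 5.67×10⁻⁸ × 0.0377 × (551)⁴ = 0.22 × 5.67×10⁻⁸ × 0.0377 × 9.22×10^10.
P = 43.3 W.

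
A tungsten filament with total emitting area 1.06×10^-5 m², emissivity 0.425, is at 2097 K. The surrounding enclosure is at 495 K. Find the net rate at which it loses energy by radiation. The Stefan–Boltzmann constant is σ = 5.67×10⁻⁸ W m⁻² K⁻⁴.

Q ≈ 4.92 W

Q = εσA(T⁴ − T_s⁴). T⁴ − T_s⁴ = (2097)⁴ − (495)⁴ = 1.93×10^13 − 6.00×10^10 = 1.93×10^13 K⁴.
Q = 0.425 × 5.67×10⁻⁸ × 1.06×10^-5 × 1.93×10^13 = 4.92 W.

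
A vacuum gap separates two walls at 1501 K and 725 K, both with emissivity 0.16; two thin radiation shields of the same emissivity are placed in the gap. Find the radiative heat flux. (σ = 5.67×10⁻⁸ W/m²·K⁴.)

q ≈ 7890 W/m²

Each of the 3 gaps contributes resistance (2/ε − 1) = 2/0.16 − 1 = 11.50; total = 34.50.
q = σ(T₁⁴ − T₂⁴) / 34.50 = 5.67×10⁻⁸ × 4.80×10^12 / 34.50 = 7890 W/m².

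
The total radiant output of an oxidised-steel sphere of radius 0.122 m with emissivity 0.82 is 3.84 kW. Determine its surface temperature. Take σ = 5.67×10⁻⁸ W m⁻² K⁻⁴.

T ≈ 815 K

A = 4πr² = 4π × (0.122)² = 0.187 m².
From P = εσAT⁴, T = (P / εσA)^(1/4) = (3840 / (0.82 × 5.67×10⁻⁸ × 0.187))^(1/4).
T = (4.42×10^11)^(1/4) = 815 K.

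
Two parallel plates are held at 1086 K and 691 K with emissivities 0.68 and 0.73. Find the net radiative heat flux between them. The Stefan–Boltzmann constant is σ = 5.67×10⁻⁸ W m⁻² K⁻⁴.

q ≈ 35800 W/m²

For two large parallel gray plates, q = σ(T₁⁴ − T₂⁴) / (1/ε₁ + 1/ε₂ − 1).
1/ε₁ + 1/ε₂ − 1 = 1/0.68 + 1/0.73 − 1 = 1.840.
T₁⁴ − T₂⁴ = 1.39×10^12 − 2.28×10^11 = 1.16×10^12 K⁴.
q = 5.67×10⁻⁸ × 1.16×10^12 / 1.840 = 35800 W/m².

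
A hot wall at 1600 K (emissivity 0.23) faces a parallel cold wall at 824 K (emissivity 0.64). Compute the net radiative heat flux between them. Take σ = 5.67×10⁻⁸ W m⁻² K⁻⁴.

q ≈ 70400 W/m²

For two large parallel gray plates, q = σ(T₁⁴ − T₂⁴) / (1/ε₁ + 1/ε₂ − 1).
1/ε₁ + 1/ε₂ − 1 = 1/0.23 + 1/0.64 − 1 = 4.910.
T₁⁴ − T₂⁴ = 6.55×10^12 − 4.61×10^11 = 6.09×10^12 K⁴.
q = 5.67×10⁻⁸ × 6.09×10^12 / 4.910 = 70400 W/m².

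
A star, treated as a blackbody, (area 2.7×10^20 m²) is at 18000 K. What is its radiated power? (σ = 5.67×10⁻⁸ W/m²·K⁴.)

P ≈ 1.61×10^30 W

P = σAT⁴ = 5.67×10⁻⁸ × 2.70×10^20 × (18000)⁴ = 5.67×10⁻⁸ × 2.70×10^20 × 1.05×10^17.
P = 1.61×10^30 W.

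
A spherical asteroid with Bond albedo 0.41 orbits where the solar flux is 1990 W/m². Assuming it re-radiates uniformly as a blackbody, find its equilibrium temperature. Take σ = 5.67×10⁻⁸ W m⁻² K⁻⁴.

T ≈ 268 K

Power absorbed = (1−a)S·πR²; power emitted = 4πR²σT⁴. Equating and cancelling πR²:
T = ((1−a)S / 4σ)^(1/4) = (1170 / (4 × 5.67×10⁻⁸))^(1/4) = (5.18×10^9)^(1/4).
T = 268 K.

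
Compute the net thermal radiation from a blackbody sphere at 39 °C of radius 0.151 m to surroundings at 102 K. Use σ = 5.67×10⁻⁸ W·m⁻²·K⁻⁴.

A = 4πr² = 4π × (0.151)² = 0.287 m².
Convert: 39 °C = 312 K.
Q = σA(T⁴ − T_s⁴). T⁴ − T_s⁴ = (312)⁴ − (102)⁴ = 9.48×10^9 − 1.08×10^8 = 9.37×10^9 K⁴.
Q = 5.67×10⁻⁸ × 0.287 × 9.37×10^9 = 152 W.

Q ≈ 152 W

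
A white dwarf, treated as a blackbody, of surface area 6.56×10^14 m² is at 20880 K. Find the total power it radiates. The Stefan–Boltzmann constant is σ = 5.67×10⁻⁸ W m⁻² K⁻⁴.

P ≈ 7.07×10^24 W

P = σAT⁴ = 5.67×10⁻⁸ × 6.56×10^14 × (20880)⁴ = 5.67×10⁻⁸ × 6.56×10^14 × 1.90×10^17.
P = 7.07×10^24 W.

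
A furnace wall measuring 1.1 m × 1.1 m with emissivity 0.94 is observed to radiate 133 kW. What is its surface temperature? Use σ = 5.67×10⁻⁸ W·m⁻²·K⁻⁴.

T ≈ 1200 K

A = 1.1 × 1.1 = 1.21 m².
From P = εσAT⁴, T = (P / εσA)^(1/4) = (1.33×10^5 / (0.94 × 5.67×10⁻⁸ × 1.21))^(1/4).
T = (2.06×10^12)^(1/4) = 1200 K.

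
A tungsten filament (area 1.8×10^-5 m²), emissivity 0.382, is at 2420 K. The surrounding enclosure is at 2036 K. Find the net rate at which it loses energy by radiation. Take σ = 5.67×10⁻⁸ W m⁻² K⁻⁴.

Q = εσA(T⁴ − T_s⁴). T⁴ − T_s⁴ = (2420)⁴ − (2036)⁴ = 3.43×10^13 − 1.72×10^13 = 1.71×10^13 K⁴.
Q = 0.382 × 5.67×10⁻⁸ × 1.80×10^-5 × 1.71×10^13 = 6.67 W.

Q ≈ 6.67 W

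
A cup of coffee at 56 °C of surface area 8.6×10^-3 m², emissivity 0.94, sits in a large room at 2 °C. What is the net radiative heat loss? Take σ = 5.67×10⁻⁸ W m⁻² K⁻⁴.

Q ≈ 2.75 W

Convert: 56 °C = 329 K; 2 °C = 275 K.
Q = εσA(T⁴ − T_s⁴). T⁴ − T_s⁴ = (329)⁴ − (275)⁴ = 1.17×10^10 − 5.72×10^9 = 6.00×10^9 K⁴.
Q = 0.94 × 5.67×10⁻⁸ × 8.60×10^-3 × 6.00×10^9 = 2.75 W.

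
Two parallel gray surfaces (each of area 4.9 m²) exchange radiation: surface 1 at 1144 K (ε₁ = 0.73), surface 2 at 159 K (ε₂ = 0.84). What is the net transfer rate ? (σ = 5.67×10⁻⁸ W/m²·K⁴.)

For two large parallel gray plates, q = σ(T₁⁴ − T₂⁴) / (1/ε₁ + 1/ε₂ − 1).
1/ε₁ + 1/ε₂ − 1 = 1/0.73 + 1/0.84 − 1 = 1.560.
T₁⁴ − T₂⁴ = 1.71×10^12 − 6.39×10^8 = 1.71×10^12 K⁴.
q = 5.67×10⁻⁸ × 1.71×10^12 / 1.560 = 62200 W/m².
Q = q·A = 62200 × 4.9 = 3.05×10^5 W.

Q ≈ 3.05×10^5 W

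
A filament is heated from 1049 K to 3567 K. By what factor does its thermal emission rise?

P ∝ T⁴, so the ratio is (3567/1049)⁴ = (3.400)⁴ = 134.

ratio ≈ 134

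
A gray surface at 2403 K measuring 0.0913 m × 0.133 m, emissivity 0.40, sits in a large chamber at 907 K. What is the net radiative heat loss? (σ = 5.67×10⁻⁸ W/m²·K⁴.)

Q ≈ 9000 W

A = 0.0913 × 0.133 = 0.0121 m².
Q = εσA(T⁴ − T_s⁴). T⁴ − T_s⁴ = (2403)⁴ − (907)⁴ = 3.33×10^13 − 6.77×10^11 = 3.27×10^13 K⁴.
Q = 0.40 × 5.67×10⁻⁸ × 0.0121 × 3.27×10^13 = 9000 W.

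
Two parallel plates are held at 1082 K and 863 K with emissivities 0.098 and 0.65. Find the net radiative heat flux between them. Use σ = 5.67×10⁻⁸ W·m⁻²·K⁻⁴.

For two large parallel gray plates, q = σ(T₁⁴ − T₂⁴) / (1/ε₁ + 1/ε₂ − 1).
1/ε₁ + 1/ε₂ − 1 = 1/0.098 + 1/0.65 − 1 = 10.74.
T₁⁴ − T₂⁴ = 1.37×10^12 − 5.55×10^11 = 8.16×10^11 K⁴.
q = 5.67×10⁻⁸ × 8.16×10^11 / 10.74 = 4310 W/m².

q ≈ 4310 W/m²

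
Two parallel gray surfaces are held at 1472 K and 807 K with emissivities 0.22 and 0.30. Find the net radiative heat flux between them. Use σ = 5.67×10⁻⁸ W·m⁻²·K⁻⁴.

q ≈ 35200 W/m²

For two large parallel gray plates, q = σ(T₁⁴ − T₂⁴) / (1/ε₁ + 1/ε₂ − 1).
1/ε₁ + 1/ε₂ − 1 = 1/0.22 + 1/0.30 − 1 = 6.879.
T₁⁴ − T₂⁴ = 4.69×10^12 − 4.24×10^11 = 4.27×10^12 K⁴.
q = 5.67×10⁻⁸ × 4.27×10^12 / 6.879 = 35200 W/m².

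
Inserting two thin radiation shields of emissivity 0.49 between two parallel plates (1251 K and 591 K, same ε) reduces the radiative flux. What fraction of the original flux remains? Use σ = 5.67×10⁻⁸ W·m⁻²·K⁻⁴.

With N identical shields there are N+1 = 3 gaps in series, each with the same radiative resistance, so the flux falls to 1/(N+1) of its unshielded value.

ratio ≈ 0.333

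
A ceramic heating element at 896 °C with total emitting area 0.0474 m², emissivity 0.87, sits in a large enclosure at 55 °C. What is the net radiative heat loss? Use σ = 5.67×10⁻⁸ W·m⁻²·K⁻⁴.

Convert: 896 °C = 1169 K; 55 °C = 328 K.
Q = εσA(T⁴ − T_s⁴). T⁴ − T_s⁴ = (1169)⁴ − (328)⁴ = 1.87×10^12 − 1.16×10^10 = 1.86×10^12 K⁴.
Q = 0.87 × 5.67×10⁻⁸ × 0.0474 × 1.86×10^12 = 4340 W.

Q ≈ 4340 W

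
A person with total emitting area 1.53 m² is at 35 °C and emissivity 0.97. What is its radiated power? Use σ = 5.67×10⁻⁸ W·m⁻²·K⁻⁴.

35 °C = 308 K.
Stefan–Boltzmann: P = εσAT⁴ = 0.97 × 5.67×10⁻⁸ × 1.53 × (308)⁴ = 0.97 × 5.67×10⁻⁸ × 1.53 × 9.00×10^9.
P = 757 W.

P ≈ 757 W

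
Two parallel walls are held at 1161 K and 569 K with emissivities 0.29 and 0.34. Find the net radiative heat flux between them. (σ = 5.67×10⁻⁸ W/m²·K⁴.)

For two large parallel gray plates, q = σ(T₁⁴ − T₂⁴) / (1/ε₁ + 1/ε₂ − 1).
1/ε₁ + 1/ε₂ − 1 = 1/0.29 + 1/0.34 − 1 = 5.389.
T₁⁴ − T₂⁴ = 1.82×10^12 − 1.05×10^11 = 1.71×10^12 K⁴.
q = 5.67×10⁻⁸ × 1.71×10^12 / 5.389 = 18000 W/m².

q ≈ 18000 W/m²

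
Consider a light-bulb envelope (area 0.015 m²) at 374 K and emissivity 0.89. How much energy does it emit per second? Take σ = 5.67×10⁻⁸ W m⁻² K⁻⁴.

P ≈ 14.8 W

P = εσAT⁴ = 0.89 × 5.67×10⁻⁸ × 0.0150 × (374)⁴ = 0.89 × 5.67×10⁻⁸ × 0.0150 × 1.96×10^10.
P = 14.8 W.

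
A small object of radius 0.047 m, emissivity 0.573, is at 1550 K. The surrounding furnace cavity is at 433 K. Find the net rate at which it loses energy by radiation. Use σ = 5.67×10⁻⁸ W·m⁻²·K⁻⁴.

A = 4πr² = 4π × (0.047)² = 0.0278 m².
Q = εσA(T⁴ − T_s⁴). T⁴ − T_s⁴ = (1550)⁴ − (433)⁴ = 5.77×10^12 − 3.52×10^10 = 5.74×10^12 K⁴.
Q = 0.573 × 5.67×10⁻⁸ × 0.0278 × 5.74×10^12 = 5170 W.

Q ≈ 5170 W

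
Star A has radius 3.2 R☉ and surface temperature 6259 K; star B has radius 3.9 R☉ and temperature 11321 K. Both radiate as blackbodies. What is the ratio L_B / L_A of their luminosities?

L_B/L_A ≈ 15.9

L = 4πR²σT⁴ ∝ R²T⁴, so L_B/L_A = (3.9/3.2)² × (11321/6259)⁴ = 1.49 × 10.7 = 15.9.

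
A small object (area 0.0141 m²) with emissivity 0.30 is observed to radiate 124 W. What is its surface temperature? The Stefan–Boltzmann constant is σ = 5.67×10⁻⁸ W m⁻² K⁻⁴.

From P = εσAT⁴, T = (P / εσA)^(1/4) = (124 / (0.30 × 5.67×10⁻⁸ × 0.0141))^(1/4).
T = (5.17×10^11)^(1/4) = 848 K.

T ≈ 848 K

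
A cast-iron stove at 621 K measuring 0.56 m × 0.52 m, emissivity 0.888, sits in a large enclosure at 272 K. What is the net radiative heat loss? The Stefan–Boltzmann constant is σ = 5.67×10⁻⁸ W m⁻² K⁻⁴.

Q ≈ 2100 W

A = 0.56 × 0.52 = 0.291 m².
Q = εσA(T⁴ − T_s⁴). T⁴ − T_s⁴ = (621)⁴ − (272)⁴ = 1.49×10^11 − 5.47×10^9 = 1.43×10^11 K⁴.
Q = 0.888 × 5.67×10⁻⁸ × 0.291 × 1.43×10^11 = 2100 W.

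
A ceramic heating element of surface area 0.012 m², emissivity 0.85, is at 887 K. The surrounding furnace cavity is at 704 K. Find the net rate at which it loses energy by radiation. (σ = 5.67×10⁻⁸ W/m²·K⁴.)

Q ≈ 216 W

Q = εσA(T⁴ − T_s⁴). T⁴ − T_s⁴ = (887)⁴ − (704)⁴ = 6.19×10^11 − 2.46×10^11 = 3.73×10^11 K⁴.
Q = 0.85 × 5.67×10⁻⁸ × 0.0120 × 3.73×10^11 = 216 W.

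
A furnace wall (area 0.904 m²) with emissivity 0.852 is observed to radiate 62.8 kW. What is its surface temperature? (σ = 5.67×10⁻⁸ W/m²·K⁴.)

T ≈ 1100 K

From P = εσAT⁴, T = (P / εσA)^(1/4) = (62800 / (0.852 × 5.67×10⁻⁸ × 0.904))^(1/4).
T = (1.44×10^12)^(1/4) = 1100 K.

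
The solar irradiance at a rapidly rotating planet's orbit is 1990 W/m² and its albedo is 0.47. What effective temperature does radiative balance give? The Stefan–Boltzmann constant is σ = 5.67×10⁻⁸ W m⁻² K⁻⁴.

T ≈ 261 K

Power absorbed = (1−a)S·πR²; power emitted = 4πR²σT⁴. Equating and cancelling πR²:
T = ((1−a)S / 4σ)^(1/4) = (1050 / (4 × 5.67×10⁻⁸))^(1/4) = (4.65×10^9)^(1/4).
T = 261 K.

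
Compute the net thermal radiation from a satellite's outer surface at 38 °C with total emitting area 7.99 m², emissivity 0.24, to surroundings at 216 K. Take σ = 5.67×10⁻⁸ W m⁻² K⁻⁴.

Convert: 38 °C = 311 K.
Q = εσA(T⁴ − T_s⁴). T⁴ − T_s⁴ = (311)⁴ − (216)⁴ = 9.35×10^9 − 2.18×10^9 = 7.18×10^9 K⁴.
Q = 0.24 × 5.67×10⁻⁸ × 7.99 × 7.18×10^9 = 780 W.

Q ≈ 780 W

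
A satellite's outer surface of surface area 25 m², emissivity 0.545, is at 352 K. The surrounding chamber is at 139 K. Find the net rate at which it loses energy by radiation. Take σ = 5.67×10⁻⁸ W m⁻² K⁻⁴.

Q ≈ 11600 W

Q = εσA(T⁴ − T_s⁴). T⁴ − T_s⁴ = (352)⁴ − (139)⁴ = 1.54×10^10 − 3.73×10^8 = 1.50×10^10 K⁴.
Q = 0.545 × 5.67×10⁻⁸ × 25.0 × 1.50×10^10 = 11600 W.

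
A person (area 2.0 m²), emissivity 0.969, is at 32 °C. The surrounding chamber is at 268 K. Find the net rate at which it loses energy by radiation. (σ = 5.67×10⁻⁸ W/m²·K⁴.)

Q ≈ 384 W

Convert: 32 °C = 305 K.
Q = εσA(T⁴ − T_s⁴). T⁴ − T_s⁴ = (305)⁴ − (268)⁴ = 8.65×10^9 − 5.16×10^9 = 3.49×10^9 K⁴.
Q = 0.969 × 5.67×10⁻⁸ × 2.00 × 3.49×10^9 = 384 W.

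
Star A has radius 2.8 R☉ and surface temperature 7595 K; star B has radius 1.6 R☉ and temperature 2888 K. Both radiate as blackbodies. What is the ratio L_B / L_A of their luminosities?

L_B/L_A ≈ 6.83×10^-3

L = 4πR²σT⁴ ∝ R²T⁴, so L_B/L_A = (1.6/2.8)² × (2888/7595)⁴ = 0.327 × 0.0209 = 6.83×10^-3.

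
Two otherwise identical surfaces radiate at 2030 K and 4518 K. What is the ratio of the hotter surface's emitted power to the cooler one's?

ratio ≈ 24.5

P ∝ T⁴, so the ratio is (4518/2030)⁴ = (2.226)⁴ = 24.5.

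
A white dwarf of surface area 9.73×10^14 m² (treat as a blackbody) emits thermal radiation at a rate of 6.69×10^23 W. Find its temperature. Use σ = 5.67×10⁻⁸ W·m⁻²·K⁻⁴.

From P = σAT⁴, T = (P / σA)^(1/4) = (6.69×10^23 / (5.67×10⁻⁸ × 9.73×10^14))^(1/4).
T = (1.21×10^16)^(1/4) = 10500 K.

T ≈ 10500 K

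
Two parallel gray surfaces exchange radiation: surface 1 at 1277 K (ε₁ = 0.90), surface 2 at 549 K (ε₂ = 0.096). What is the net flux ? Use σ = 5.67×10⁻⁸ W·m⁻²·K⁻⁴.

q ≈ 13800 W/m²

For two large parallel gray plates, q = σ(T₁⁴ − T₂⁴) / (1/ε₁ + 1/ε₂ − 1).
1/ε₁ + 1/ε₂ − 1 = 1/0.90 + 1/0.096 − 1 = 10.53.
T₁⁴ − T₂⁴ = 2.66×10^12 − 9.08×10^10 = 2.57×10^12 K⁴.
q = 5.67×10⁻⁸ × 2.57×10^12 / 10.53 = 13800 W/m².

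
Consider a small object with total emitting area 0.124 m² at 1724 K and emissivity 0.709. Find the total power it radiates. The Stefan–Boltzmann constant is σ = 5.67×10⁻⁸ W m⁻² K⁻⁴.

P ≈ 44000 W

Stefan–Boltzmann: P = εσAT⁴ = 0.709 × 5.67×10⁻⁸ × 0.124 × (1724)⁴ = 0.709 × 5.67×10⁻⁸ × 0.124 × 8.83×10^12.
P = 44000 W.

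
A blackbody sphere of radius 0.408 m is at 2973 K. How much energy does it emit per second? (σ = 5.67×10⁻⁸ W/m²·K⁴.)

P ≈ 9.27×10^6 W

A = 4πr² = 4π × (0.408)² = 2.09 m².
P = σAT⁴ = 5.67×10⁻⁸ × 2.09 × (2973)⁴ = 5.67×10⁻⁸ × 2.09 × 7.81×10^13.
P = 9.27×10^6 W.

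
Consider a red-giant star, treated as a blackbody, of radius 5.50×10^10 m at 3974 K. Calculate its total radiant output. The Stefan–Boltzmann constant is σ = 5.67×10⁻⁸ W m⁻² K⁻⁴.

A = 4πr² = 4π × (5.50×10^10)² = 3.80×10^22 m².
P = σAT⁴ = 5.67×10⁻⁸ × 3.80×10^22 × (3974)⁴ = 5.67×10⁻⁸ × 3.80×10^22 × 2.49×10^14.
P = 5.38×10^29 W.

P ≈ 5.38×10^29 W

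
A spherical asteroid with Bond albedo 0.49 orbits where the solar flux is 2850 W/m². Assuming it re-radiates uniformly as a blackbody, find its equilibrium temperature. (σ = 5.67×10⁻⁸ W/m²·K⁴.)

T ≈ 283 K

Power absorbed = (1−a)S·πR²; power emitted = 4πR²σT⁴. Equating and cancelling πR²:
T = ((1−a)S / 4σ)^(1/4) = (1450 / (4 × 5.67×10⁻⁸))^(1/4) = (6.41×10^9)^(1/4).
T = 283 K.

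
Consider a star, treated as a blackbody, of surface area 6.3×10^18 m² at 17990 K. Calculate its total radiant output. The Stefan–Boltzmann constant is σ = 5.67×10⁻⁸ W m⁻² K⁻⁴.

P = σAT⁴ = 5.67×10⁻⁸ × 6.30×10^18 × (17990)⁴ = 5.67×10⁻⁸ × 6.30×10^18 × 1.05×10^17.
P = 3.74×10^28 W.

P ≈ 3.74×10^28 W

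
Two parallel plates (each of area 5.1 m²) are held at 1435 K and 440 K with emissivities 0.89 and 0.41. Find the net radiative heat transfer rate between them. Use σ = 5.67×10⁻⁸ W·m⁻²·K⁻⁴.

For two large parallel gray plates, q = σ(T₁⁴ − T₂⁴) / (1/ε₁ + 1/ε₂ − 1).
1/ε₁ + 1/ε₂ − 1 = 1/0.89 + 1/0.41 − 1 = 2.563.
T₁⁴ − T₂⁴ = 4.24×10^12 − 3.75×10^10 = 4.20×10^12 K⁴.
q = 5.67×10⁻⁸ × 4.20×10^12 / 2.563 = 93000 W/m².
Q = q·A = 93000 × 5.1 = 4.74×10^5 W.

Q ≈ 4.74×10^5 W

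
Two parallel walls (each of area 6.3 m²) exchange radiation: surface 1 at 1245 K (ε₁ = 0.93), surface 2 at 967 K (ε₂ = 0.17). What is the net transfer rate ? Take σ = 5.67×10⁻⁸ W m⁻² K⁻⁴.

Q ≈ 91600 W

For two large parallel gray plates, q = σ(T₁⁴ − T₂⁴) / (1/ε₁ + 1/ε₂ − 1).
1/ε₁ + 1/ε₂ − 1 = 1/0.93 + 1/0.17 − 1 = 5.958.
T₁⁴ − T₂⁴ = 2.40×10^12 − 8.74×10^11 = 1.53×10^12 K⁴.
q = 5.67×10⁻⁸ × 1.53×10^12 / 5.958 = 14500 W/m².
Q = q·A = 14500 × 6.3 = 91600 W.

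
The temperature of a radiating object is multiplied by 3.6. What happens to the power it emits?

factor ≈ 168

P ∝ T⁴, so the power scales as (3.6)⁴ = 168.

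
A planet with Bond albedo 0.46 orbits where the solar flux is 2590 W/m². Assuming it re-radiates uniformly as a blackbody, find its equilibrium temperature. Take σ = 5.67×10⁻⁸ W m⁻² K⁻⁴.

Power absorbed = (1−a)S·πR²; power emitted = 4πR²σT⁴. Equating and cancelling πR²:
T = ((1−a)S / 4σ)^(1/4) = (1400 / (4 × 5.67×10⁻⁸))^(1/4) = (6.17×10^9)^(1/4).
T = 280 K.

T ≈ 280 K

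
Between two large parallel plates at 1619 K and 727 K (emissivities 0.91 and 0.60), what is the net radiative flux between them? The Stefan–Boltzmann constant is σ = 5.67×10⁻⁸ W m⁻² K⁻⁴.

For two large parallel gray plates, q = σ(T₁⁴ − T₂⁴) / (1/ε₁ + 1/ε₂ − 1).
1/ε₁ + 1/ε₂ − 1 = 1/0.91 + 1/0.60 − 1 = 1.766.
T₁⁴ − T₂⁴ = 6.87×10^12 − 2.79×10^11 = 6.59×10^12 K⁴.
q = 5.67×10⁻⁸ × 6.59×10^12 / 1.766 = 2.12×10^5 W/m².

q ≈ 2.12×10^5 W/m²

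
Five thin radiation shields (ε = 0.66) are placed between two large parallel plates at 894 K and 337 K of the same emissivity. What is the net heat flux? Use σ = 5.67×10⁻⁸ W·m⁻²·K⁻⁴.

q ≈ 2910 W/m²

Each of the 6 gaps contributes resistance (2/ε − 1) = 2/0.66 − 1 = 2.030; total = 12.18.
q = σ(T₁⁴ − T₂⁴) / 12.18 = 5.67×10⁻⁸ × 6.26×10^11 / 12.18 = 2910 W/m².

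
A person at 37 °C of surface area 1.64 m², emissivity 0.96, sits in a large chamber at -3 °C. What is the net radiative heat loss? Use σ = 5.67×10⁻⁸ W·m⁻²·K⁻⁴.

Convert: 37 °C = 310 K; -3 °C = 270 K.
Q = εσA(T⁴ − T_s⁴). T⁴ − T_s⁴ = (310)⁴ − (270)⁴ = 9.24×10^9 − 5.31×10^9 = 3.92×10^9 K⁴.
Q = 0.96 × 5.67×10⁻⁸ × 1.64 × 3.92×10^9 = 350 W.

Q ≈ 350 W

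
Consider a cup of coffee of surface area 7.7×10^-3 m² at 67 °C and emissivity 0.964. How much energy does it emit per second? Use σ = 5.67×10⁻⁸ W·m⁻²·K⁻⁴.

67 °C = 340 K.
Stefan–Boltzmann: P = εσAT⁴ = 0.964 × 5.67×10⁻⁸ × 7.70×10^-3 × (340)⁴ = 0.964 × 5.67×10⁻⁸ × 7.70×10^-3 × 1.34×10^10.
P = 5.62 W.

P ≈ 5.62 W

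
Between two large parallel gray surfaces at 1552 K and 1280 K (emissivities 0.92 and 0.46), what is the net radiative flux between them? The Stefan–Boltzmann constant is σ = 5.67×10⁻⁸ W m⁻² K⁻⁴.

For two large parallel gray plates, q = σ(T₁⁴ − T₂⁴) / (1/ε₁ + 1/ε₂ − 1).
1/ε₁ + 1/ε₂ − 1 = 1/0.92 + 1/0.46 − 1 = 2.261.
T₁⁴ − T₂⁴ = 5.80×10^12 − 2.68×10^12 = 3.12×10^12 K⁴.
q = 5.67×10⁻⁸ × 3.12×10^12 / 2.261 = 78200 W/m².

q ≈ 78200 W/m²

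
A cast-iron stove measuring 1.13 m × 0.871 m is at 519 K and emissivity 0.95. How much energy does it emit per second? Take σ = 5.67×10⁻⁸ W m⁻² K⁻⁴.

P ≈ 3850 W

A = 1.13 × 0.871 = 0.984 m².
Stefan–Boltzmann: P = εσAT⁴ = 0.95 × 5.67×10⁻⁸ × 0.984 × (519)⁴ = 0.95 × 5.67×10⁻⁸ × 0.984 × 7.26×10^10.
P = 3850 W.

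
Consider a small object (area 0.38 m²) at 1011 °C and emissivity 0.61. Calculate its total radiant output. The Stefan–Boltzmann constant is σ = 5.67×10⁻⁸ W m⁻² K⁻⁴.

1011 °C = 1284 K.
Stefan–Boltzmann: P = εσAT⁴ = 0.61 × 5.67×10⁻⁸ × 0.380 × (1284)⁴ = 0.61 × 5.67×10⁻⁸ × 0.380 × 2.72×10^12.
P = 35700 W.

P ≈ 35700 W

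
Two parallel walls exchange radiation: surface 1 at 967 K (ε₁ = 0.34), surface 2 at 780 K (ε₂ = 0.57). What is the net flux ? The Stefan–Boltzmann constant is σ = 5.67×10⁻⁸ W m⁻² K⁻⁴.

q ≈ 7740 W/m²

For two large parallel gray plates, q = σ(T₁⁴ − T₂⁴) / (1/ε₁ + 1/ε₂ − 1).
1/ε₁ + 1/ε₂ − 1 = 1/0.34 + 1/0.57 − 1 = 3.696.
T₁⁴ − T₂⁴ = 8.74×10^11 − 3.70×10^11 = 5.04×10^11 K⁴.
q = 5.67×10⁻⁸ × 5.04×10^11 / 3.696 = 7740 W/m².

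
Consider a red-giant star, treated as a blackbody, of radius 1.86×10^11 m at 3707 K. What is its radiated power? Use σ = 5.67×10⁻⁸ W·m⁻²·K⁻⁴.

A = 4πr² = 4π × (1.86×10^11)² = 4.35×10^23 m².
P = σAT⁴ = 5.67×10⁻⁸ × 4.35×10^23 × (3707)⁴ = 5.67×10⁻⁸ × 4.35×10^23 × 1.89×10^14.
P = 4.65×10^30 W.

P ≈ 4.65×10^30 W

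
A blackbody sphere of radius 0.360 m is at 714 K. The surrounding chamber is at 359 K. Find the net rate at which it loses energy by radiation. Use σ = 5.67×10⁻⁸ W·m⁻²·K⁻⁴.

Q ≈ 22500 W

A = 4πr² = 4π × (0.360)² = 1.63 m².
Q = σA(T⁴ − T_s⁴). T⁴ − T_s⁴ = (714)⁴ − (359)⁴ = 2.60×10^11 − 1.66×10^10 = 2.43×10^11 K⁴.
Q = 5.67×10⁻⁸ × 1.63 × 2.43×10^11 = 22500 W.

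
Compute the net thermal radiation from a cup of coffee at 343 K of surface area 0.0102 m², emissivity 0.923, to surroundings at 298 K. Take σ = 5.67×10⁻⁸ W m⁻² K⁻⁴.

Q ≈ 3.18 W

Q = εσA(T⁴ − T_s⁴). T⁴ − T_s⁴ = (343)⁴ − (298)⁴ = 1.38×10^10 − 7.89×10^9 = 5.96×10^9 K⁴.
Q = 0.923 × 5.67×10⁻⁸ × 0.0102 × 5.96×10^9 = 3.18 W.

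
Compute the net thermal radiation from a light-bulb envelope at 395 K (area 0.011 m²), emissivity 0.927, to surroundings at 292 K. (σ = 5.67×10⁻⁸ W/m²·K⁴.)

Q ≈ 9.87 W

Q = εσA(T⁴ − T_s⁴). T⁴ − T_s⁴ = (395)⁴ − (292)⁴ = 2.43×10^10 − 7.27×10^9 = 1.71×10^10 K⁴.
Q = 0.927 × 5.67×10⁻⁸ × 0.0110 × 1.71×10^10 = 9.87 W.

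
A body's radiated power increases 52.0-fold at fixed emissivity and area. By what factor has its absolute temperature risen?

factor ≈ 2.69

P ∝ T⁴ ⇒ T ∝ P^(1/4), so T scales by (52.0)^(1/4) = 2.69.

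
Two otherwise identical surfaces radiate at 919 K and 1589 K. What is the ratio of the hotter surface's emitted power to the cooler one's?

ratio ≈ 8.94

P ∝ T⁴, so the ratio is (1589/919)⁴ = (1.729)⁴ = 8.94.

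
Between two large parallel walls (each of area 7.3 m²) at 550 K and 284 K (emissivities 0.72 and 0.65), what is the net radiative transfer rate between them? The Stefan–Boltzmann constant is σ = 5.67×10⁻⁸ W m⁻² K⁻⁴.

For two large parallel gray plates, q = σ(T₁⁴ − T₂⁴) / (1/ε₁ + 1/ε₂ − 1).
1/ε₁ + 1/ε₂ − 1 = 1/0.72 + 1/0.65 − 1 = 1.927.
T₁⁴ − T₂⁴ = 9.15×10^10 − 6.51×10^9 = 8.50×10^10 K⁴.
q = 5.67×10⁻⁸ × 8.50×10^10 / 1.927 = 2500 W/m².
Q = q·A = 2500 × 7.3 = 18300 W.

Q ≈ 18300 W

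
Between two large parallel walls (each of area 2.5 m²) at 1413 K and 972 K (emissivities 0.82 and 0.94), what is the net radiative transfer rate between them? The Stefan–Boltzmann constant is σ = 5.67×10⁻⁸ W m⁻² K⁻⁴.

For two large parallel gray plates, q = σ(T₁⁴ − T₂⁴) / (1/ε₁ + 1/ε₂ − 1).
1/ε₁ + 1/ε₂ − 1 = 1/0.82 + 1/0.94 − 1 = 1.283.
T₁⁴ − T₂⁴ = 3.99×10^12 − 8.93×10^11 = 3.09×10^12 K⁴.
q = 5.67×10⁻⁸ × 3.09×10^12 / 1.283 = 1.37×10^5 W/m².
Q = q·A = 1.37×10^5 × 2.5 = 3.42×10^5 W.

Q ≈ 3.42×10^5 W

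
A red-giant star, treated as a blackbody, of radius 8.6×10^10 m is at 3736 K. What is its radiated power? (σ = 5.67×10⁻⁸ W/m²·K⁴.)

P ≈ 1.03×10^30 W

A = 4πr² = 4π × (8.6×10^10)² = 9.29×10^22 m².
P = σAT⁴ = 5.67×10⁻⁸ × 9.29×10^22 × (3736)⁴ = 5.67×10⁻⁸ × 9.29×10^22 × 1.95×10^14.
P = 1.03×10^30 W.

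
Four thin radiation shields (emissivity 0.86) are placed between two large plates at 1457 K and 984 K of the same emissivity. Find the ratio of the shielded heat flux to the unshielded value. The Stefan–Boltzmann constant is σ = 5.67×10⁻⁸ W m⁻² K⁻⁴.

ratio ≈ 0.200

With N identical shields there are N+1 = 5 gaps in series, each with the same radiative resistance, so the flux falls to 1/(N+1) of its unshielded value.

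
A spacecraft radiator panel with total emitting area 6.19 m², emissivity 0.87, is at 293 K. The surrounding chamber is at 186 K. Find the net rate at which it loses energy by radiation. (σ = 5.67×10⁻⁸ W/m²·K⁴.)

Q ≈ 1880 W

Q = εσA(T⁴ − T_s⁴). T⁴ − T_s⁴ = (293)⁴ − (186)⁴ = 7.37×10^9 − 1.20×10^9 = 6.17×10^9 K⁴.
Q = 0.87 × 5.67×10⁻⁸ × 6.19 × 6.17×10^9 = 1880 W.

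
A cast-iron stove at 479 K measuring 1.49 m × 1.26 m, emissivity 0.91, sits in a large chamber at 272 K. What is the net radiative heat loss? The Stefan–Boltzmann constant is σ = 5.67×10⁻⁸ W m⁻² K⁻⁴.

A = 1.49 × 1.26 = 1.88 m².
Q = εσA(T⁴ − T_s⁴). T⁴ − T_s⁴ = (479)⁴ − (272)⁴ = 5.26×10^10 − 5.47×10^9 = 4.72×10^10 K⁴.
Q = 0.91 × 5.67×10⁻⁸ × 1.88 × 4.72×10^10 = 4570 W.

Q ≈ 4570 W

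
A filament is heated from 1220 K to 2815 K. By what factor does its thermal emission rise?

P ∝ T⁴, so the ratio is (2815/1220)⁴ = (2.307)⁴ = 28.3.

ratio ≈ 28.3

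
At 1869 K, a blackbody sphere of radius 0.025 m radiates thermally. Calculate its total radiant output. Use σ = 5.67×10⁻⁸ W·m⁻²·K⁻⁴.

P ≈ 5430 W

A = 4πr² = 4π × (0.025)² = 7.85×10^-3 m².
P = σAT⁴ = 5.67×10⁻⁸ × 7.85×10^-3 × (1869)⁴ = 5.67×10⁻⁸ × 7.85×10^-3 × 1.22×10^13.
P = 5430 W.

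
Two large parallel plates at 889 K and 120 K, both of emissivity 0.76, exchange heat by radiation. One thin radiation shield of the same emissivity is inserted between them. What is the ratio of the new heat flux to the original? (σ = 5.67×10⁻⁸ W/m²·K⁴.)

With N identical shields there are N+1 = 2 gaps in series, each with the same radiative resistance, so the flux falls to 1/(N+1) of its unshielded value.

ratio ≈ 0.500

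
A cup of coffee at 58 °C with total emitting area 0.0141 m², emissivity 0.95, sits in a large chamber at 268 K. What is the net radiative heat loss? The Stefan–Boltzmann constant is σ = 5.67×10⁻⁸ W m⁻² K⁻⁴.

Convert: 58 °C = 331 K.
Q = εσA(T⁴ − T_s⁴). T⁴ − T_s⁴ = (331)⁴ − (268)⁴ = 1.20×10^10 − 5.16×10^9 = 6.84×10^9 K⁴.
Q = 0.95 × 5.67×10⁻⁸ × 0.0141 × 6.84×10^9 = 5.20 W.

Q ≈ 5.20 W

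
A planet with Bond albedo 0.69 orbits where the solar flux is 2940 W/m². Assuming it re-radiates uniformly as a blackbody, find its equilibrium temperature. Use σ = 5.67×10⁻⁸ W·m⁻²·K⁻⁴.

T ≈ 252 K

Power absorbed = (1−a)S·πR²; power emitted = 4πR²σT⁴. Equating and cancelling πR²:
T = ((1−a)S / 4σ)^(1/4) = (911 / (4 × 5.67×10⁻⁸))^(1/4) = (4.02×10^9)^(1/4).
T = 252 K.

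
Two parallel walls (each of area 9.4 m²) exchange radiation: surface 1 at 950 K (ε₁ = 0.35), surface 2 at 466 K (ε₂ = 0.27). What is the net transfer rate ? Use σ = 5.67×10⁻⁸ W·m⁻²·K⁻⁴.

For two large parallel gray plates, q = σ(T₁⁴ − T₂⁴) / (1/ε₁ + 1/ε₂ − 1).
1/ε₁ + 1/ε₂ − 1 = 1/0.35 + 1/0.27 − 1 = 5.561.
T₁⁴ − T₂⁴ = 8.15×10^11 − 4.72×10^10 = 7.67×10^11 K⁴.
q = 5.67×10⁻⁸ × 7.67×10^11 / 5.561 = 7820 W/m².
Q = q·A = 7820 × 9.4 = 73500 W.

Q ≈ 73500 W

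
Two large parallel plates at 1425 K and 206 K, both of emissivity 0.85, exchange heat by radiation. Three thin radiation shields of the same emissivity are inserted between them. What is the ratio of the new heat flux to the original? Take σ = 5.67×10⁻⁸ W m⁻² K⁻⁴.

ratio ≈ 0.250

With N identical shields there are N+1 = 4 gaps in series, each with the same radiative resistance, so the flux falls to 1/(N+1) of its unshielded value.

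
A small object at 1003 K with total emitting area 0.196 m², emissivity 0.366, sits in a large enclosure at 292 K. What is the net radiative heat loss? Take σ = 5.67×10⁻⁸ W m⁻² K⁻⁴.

Q = εσA(T⁴ − T_s⁴). T⁴ − T_s⁴ = (1003)⁴ − (292)⁴ = 1.01×10^12 − 7.27×10^9 = 1.00×10^12 K⁴.
Q = 0.366 × 5.67×10⁻⁸ × 0.196 × 1.00×10^12 = 4090 W.

Q ≈ 4090 W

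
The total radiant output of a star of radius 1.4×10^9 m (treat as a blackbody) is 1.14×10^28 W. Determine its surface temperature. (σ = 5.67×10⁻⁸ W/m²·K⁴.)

T ≈ 9510 K

A = 4πr² = 4π × (1.4×10^9)² = 2.46×10^19 m².
From P = σAT⁴, T = (P / σA)^(1/4) = (1.14×10^28 / (5.67×10⁻⁸ × 2.46×10^19))^(1/4).
T = (8.16×10^15)^(1/4) = 9510 K.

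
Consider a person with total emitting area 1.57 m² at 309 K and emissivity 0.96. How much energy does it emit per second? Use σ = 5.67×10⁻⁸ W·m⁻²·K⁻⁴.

P ≈ 779 W

Stefan–Boltzmann: P = εσAT⁴ = 0.96 × 5.67×10⁻⁸ × 1.57 × (309)⁴ = 0.96 × 5.67×10⁻⁸ × 1.57 × 9.12×10^9.
P = 779 W.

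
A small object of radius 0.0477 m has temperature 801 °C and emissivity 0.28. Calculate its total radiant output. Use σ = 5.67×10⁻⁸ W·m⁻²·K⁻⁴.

P ≈ 604 W

A = 4πr² = 4π × (0.0477)² = 0.0286 m².
801 °C = 1074 K.
Stefan–Boltzmann: P = εσAT⁴ = 0.28 × 5.67×10⁻⁸ × 0.0286 × (1074)⁴ = 0.28 × 5.67×10⁻⁸ × 0.0286 × 1.33×10^12.
P = 604 W.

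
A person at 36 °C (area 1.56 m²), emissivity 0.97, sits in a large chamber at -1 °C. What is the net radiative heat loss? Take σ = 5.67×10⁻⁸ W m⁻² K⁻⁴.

Convert: 36 °C = 309 K; -1 °C = 272 K.
Q = εσA(T⁴ − T_s⁴). T⁴ − T_s⁴ = (309)⁴ − (272)⁴ = 9.12×10^9 − 5.47×10^9 = 3.64×10^9 K⁴.
Q = 0.97 × 5.67×10⁻⁸ × 1.56 × 3.64×10^9 = 313 W.

Q ≈ 313 W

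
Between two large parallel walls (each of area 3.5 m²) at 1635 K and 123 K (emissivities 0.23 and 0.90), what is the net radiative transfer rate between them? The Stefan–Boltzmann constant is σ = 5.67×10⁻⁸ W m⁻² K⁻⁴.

For two large parallel gray plates, q = σ(T₁⁴ − T₂⁴) / (1/ε₁ + 1/ε₂ − 1).
1/ε₁ + 1/ε₂ − 1 = 1/0.23 + 1/0.90 − 1 = 4.459.
T₁⁴ − T₂⁴ = 7.15×10^12 − 2.29×10^8 = 7.15×10^12 K⁴.
q = 5.67×10⁻⁸ × 7.15×10^12 / 4.459 = 90900 W/m².
Q = q·A = 90900 × 3.5 = 3.18×10^5 W.

Q ≈ 3.18×10^5 W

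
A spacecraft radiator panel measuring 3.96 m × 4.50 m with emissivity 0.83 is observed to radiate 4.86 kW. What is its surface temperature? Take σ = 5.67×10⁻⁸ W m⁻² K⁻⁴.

T ≈ 276 K

A = 3.96 × 4.50 = 17.8 m².
From P = εσAT⁴, T = (P / εσA)^(1/4) = (4860 / (0.83 × 5.67×10⁻⁸ × 17.8))^(1/4).
T = (5.80×10^9)^(1/4) = 276 K.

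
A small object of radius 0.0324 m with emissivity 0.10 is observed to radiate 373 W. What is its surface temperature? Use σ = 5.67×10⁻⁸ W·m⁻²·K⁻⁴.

A = 4πr² = 4π × (0.0324)² = 0.0132 m².
From P = εσAT⁴, T = (P / εσA)^(1/4) = (373 / (0.10 × 5.67×10⁻⁸ × 0.0132))^(1/4).
T = (4.99×10^12)^(1/4) = 1490 K.

T ≈ 1490 K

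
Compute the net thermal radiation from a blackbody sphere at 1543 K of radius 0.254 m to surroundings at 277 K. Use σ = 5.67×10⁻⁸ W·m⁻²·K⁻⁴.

A = 4πr² = 4π × (0.254)² = 0.811 m².
Q = σA(T⁴ − T_s⁴). T⁴ − T_s⁴ = (1543)⁴ − (277)⁴ = 5.67×10^12 − 5.89×10^9 = 5.66×10^12 K⁴.
Q = 5.67×10⁻⁸ × 0.811 × 5.66×10^12 = 2.60×10^5 W.

Q ≈ 2.60×10^5 W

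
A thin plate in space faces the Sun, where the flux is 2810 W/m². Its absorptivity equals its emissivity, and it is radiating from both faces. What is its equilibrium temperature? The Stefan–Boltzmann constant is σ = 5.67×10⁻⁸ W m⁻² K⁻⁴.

T ≈ 397 K

Absorbed flux αS = emitted flux 2εσT⁴ per unit area; with α = ε this gives T = (S/2σ)^(1/4).
T = (2810 / (2 × 5.67×10⁻⁸))^(1/4) = (2.48×10^10)^(1/4).
T = 397 K.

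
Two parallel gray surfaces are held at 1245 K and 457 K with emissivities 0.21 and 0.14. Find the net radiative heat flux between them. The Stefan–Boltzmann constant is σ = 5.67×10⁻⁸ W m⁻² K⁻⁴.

q ≈ 12300 W/m²

For two large parallel gray plates, q = σ(T₁⁴ − T₂⁴) / (1/ε₁ + 1/ε₂ − 1).
1/ε₁ + 1/ε₂ − 1 = 1/0.21 + 1/0.14 − 1 = 10.90.
T₁⁴ − T₂⁴ = 2.40×10^12 − 4.36×10^10 = 2.36×10^12 K⁴.
q = 5.67×10⁻⁸ × 2.36×10^12 / 10.90 = 12300 W/m².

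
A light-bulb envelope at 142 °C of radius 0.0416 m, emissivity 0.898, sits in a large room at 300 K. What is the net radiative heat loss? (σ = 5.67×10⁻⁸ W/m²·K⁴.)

A = 4πr² = 4π × (0.0416)² = 0.0217 m².
Convert: 142 °C = 415 K.
Q = εσA(T⁴ − T_s⁴). T⁴ − T_s⁴ = (415)⁴ − (300)⁴ = 2.97×10^10 − 8.10×10^9 = 2.16×10^10 K⁴.
Q = 0.898 × 5.67×10⁻⁸ × 0.0217 × 2.16×10^10 = 23.9 W.

Q ≈ 23.9 W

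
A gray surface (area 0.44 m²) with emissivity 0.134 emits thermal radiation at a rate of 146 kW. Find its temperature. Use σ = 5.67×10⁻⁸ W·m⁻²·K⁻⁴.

From P = εσAT⁴, T = (P / εσA)^(1/4) = (1.46×10^5 / (0.134 × 5.67×10⁻⁸ × 0.440))^(1/4).
T = (4.37×10^13)^(1/4) = 2570 K.

T ≈ 2570 K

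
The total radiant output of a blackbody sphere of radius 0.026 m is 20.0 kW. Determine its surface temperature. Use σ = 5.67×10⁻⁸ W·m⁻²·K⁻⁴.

T ≈ 2540 K

A = 4πr² = 4π × (0.026)² = 8.49×10^-3 m².
From P = σAT⁴, T = (P / σA)^(1/4) = (20000 / (5.67×10⁻⁸ × 8.49×10^-3))^(1/4).
T = (4.15×10^13)^(1/4) = 2540 K.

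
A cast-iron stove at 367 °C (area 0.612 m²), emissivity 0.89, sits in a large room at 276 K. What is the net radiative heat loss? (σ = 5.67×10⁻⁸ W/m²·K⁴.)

Convert: 367 °C = 640 K.
Q = εσA(T⁴ − T_s⁴). T⁴ − T_s⁴ = (640)⁴ − (276)⁴ = 1.68×10^11 − 5.80×10^9 = 1.62×10^11 K⁴.
Q = 0.89 × 5.67×10⁻⁸ × 0.612 × 1.62×10^11 = 5000 W.

Q ≈ 5000 W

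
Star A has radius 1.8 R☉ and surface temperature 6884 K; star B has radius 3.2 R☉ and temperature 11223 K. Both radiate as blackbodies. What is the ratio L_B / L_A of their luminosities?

L_B/L_A ≈ 22.3

L = 4πR²σT⁴ ∝ R²T⁴, so L_B/L_A = (3.2/1.8)² × (11223/6884)⁴ = 3.16 × 7.06 = 22.3.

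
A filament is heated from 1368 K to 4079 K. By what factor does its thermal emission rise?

ratio ≈ 79.0

P ∝ T⁴, so the ratio is (4079/1368)⁴ = (2.982)⁴ = 79.0.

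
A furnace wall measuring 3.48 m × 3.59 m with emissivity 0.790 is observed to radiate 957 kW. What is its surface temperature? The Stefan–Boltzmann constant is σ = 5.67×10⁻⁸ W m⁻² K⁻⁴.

T ≈ 1140 K

A = 3.48 × 3.59 = 12.5 m².
From P = εσAT⁴, T = (P / εσA)^(1/4) = (9.57×10^5 / (0.790 × 5.67×10⁻⁸ × 12.5))^(1/4).
T = (1.71×10^12)^(1/4) = 1140 K.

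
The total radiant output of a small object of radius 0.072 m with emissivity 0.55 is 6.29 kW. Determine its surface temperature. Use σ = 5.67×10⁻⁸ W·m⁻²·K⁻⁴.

T ≈ 1330 K

A = 4πr² = 4π × (0.072)² = 0.0651 m².
From P = εσAT⁴, T = (P / εσA)^(1/4) = (6290 / (0.55 × 5.67×10⁻⁸ × 0.0651))^(1/4).
T = (3.10×10^12)^(1/4) = 1330 K.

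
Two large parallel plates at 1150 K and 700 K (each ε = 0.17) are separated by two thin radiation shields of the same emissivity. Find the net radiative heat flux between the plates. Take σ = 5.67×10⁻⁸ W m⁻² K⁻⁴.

q ≈ 2650 W/m²

Each of the 3 gaps contributes resistance (2/ε − 1) = 2/0.17 − 1 = 10.76; total = 32.29.
q = σ(T₁⁴ − T₂⁴) / 32.29 = 5.67×10⁻⁸ × 1.51×10^12 / 32.29 = 2650 W/m².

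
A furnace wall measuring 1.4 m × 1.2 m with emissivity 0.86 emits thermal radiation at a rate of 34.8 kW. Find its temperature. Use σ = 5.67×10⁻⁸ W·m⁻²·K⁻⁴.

A = 1.4 × 1.2 = 1.68 m².
From P = εσAT⁴, T = (P / εσA)^(1/4) = (34800 / (0.86 × 5.67×10⁻⁸ × 1.68))^(1/4).
T = (4.25×10^11)^(1/4) = 807 K.

T ≈ 807 K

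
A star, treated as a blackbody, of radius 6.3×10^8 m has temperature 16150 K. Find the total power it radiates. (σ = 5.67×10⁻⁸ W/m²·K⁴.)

A = 4πr² = 4π × (6.3×10^8)² = 4.99×10^18 m².
P = σAT⁴ = 5.67×10⁻⁸ × 4.99×10^18 × (16150)⁴ = 5.67×10⁻⁸ × 4.99×10^18 × 6.80×10^16.
P = 1.92×10^28 W.

P ≈ 1.92×10^28 W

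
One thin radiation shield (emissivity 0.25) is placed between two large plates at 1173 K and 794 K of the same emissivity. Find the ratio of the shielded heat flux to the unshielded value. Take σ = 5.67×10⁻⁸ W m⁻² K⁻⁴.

With N identical shields there are N+1 = 2 gaps in series, each with the same radiative resistance, so the flux falls to 1/(N+1) of its unshielded value.

ratio ≈ 0.500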